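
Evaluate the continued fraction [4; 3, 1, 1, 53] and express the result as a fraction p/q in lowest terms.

Use the convergent recurrence hₖ = aₖ·hₖ₋₁ + hₖ₋₂ (and likewise for the denominators kₖ):
a_0 = 4: 4/1
a_1 = 3: 13/3
a_2 = 1: 17/4
a_3 = 1: 30/7
a_4 = 53: 1607/375

1607/375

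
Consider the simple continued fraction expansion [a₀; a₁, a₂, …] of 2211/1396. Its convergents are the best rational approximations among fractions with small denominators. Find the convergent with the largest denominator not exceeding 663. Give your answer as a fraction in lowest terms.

a_0 = 1: 1/1  (≤ bound)
a_1 = 1: 2/1  (≤ bound)
a_2 = 1: 3/2  (≤ bound)
a_3 = 2: 8/5  (≤ bound)
a_4 = 2: 19/12  (≤ bound)
a_5 = 14: 274/173  (≤ bound)
a_6 = 8: 2211/1396  (> 663, stop)

274/173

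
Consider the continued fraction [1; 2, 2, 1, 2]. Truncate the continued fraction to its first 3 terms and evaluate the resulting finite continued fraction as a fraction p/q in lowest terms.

7/5

Start with 2.
2 + 1/(2/1) = 2 + 1/2 = 5/2
1 + 1/(5/2) = 1 + 2/5 = 7/5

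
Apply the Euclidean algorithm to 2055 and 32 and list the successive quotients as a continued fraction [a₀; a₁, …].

[64; 4, 1, 1, 3]

Repeatedly divide and take the remainder:
2055 ÷ 32 → quotient 64, remainder 7
32 ÷ 7 → quotient 4, remainder 4
7 ÷ 4 → quotient 1, remainder 3
4 ÷ 3 → quotient 1, remainder 1
3 ÷ 1 → quotient 3, remainder 0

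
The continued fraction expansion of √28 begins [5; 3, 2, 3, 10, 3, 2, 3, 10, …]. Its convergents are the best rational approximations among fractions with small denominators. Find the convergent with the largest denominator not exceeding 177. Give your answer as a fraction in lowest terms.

127/24

List convergents until the denominator exceeds the bound:
a_0 = 5: 5/1  (≤ bound)
a_1 = 3: 16/3  (≤ bound)
a_2 = 2: 37/7  (≤ bound)
a_3 = 3: 127/24  (≤ bound)
a_4 = 10: 1307/247  (> 177, stop)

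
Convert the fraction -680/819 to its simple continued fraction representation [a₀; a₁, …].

[-1; 5, 1, 8, 3, 1, 3]

-680 ÷ 819 → quotient -1, remainder 139
819 ÷ 139 → quotient 5, remainder 124
139 ÷ 124 → quotient 1, remainder 15
124 ÷ 15 → quotient 8, remainder 4
15 ÷ 4 → quotient 3, remainder 3
4 ÷ 3 → quotient 1, remainder 1
3 ÷ 1 → quotient 3, remainder 0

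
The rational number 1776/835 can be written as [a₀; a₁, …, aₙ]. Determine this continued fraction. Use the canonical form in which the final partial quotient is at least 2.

⌊1776/835⌋ = 2, remainder 106
⌊835/106⌋ = 7, remainder 93
⌊106/93⌋ = 1, remainder 13
⌊93/13⌋ = 7, remainder 2
⌊13/2⌋ = 6, remainder 1
⌊2/1⌋ = 2, remainder 0

[2; 7, 1, 7, 6, 2]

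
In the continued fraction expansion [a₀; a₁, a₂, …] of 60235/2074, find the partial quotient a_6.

2

⌊60235/2074⌋ = 29, remainder 89
⌊2074/89⌋ = 23, remainder 27
⌊89/27⌋ = 3, remainder 8
⌊27/8⌋ = 3, remainder 3
⌊8/3⌋ = 2, remainder 2
⌊3/2⌋ = 1, remainder 1
⌊2/1⌋ = 2, remainder 0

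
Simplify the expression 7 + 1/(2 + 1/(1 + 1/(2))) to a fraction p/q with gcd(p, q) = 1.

Use the convergent recurrence hₖ = aₖ·hₖ₋₁ + hₖ₋₂ (and likewise for the denominators kₖ):
a_0 = 7: 7/1
a_1 = 2: 15/2
a_2 = 1: 22/3
a_3 = 2: 59/8

59/8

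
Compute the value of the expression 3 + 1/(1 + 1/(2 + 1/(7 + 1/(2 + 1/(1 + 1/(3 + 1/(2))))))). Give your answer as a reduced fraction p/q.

2124/577

a_0 = 3: 3/1
a_1 = 1: 4/1
a_2 = 2: 11/3
a_3 = 7: 81/22
a_4 = 2: 173/47
a_5 = 1: 254/69
a_6 = 3: 935/254
a_7 = 2: 2124/577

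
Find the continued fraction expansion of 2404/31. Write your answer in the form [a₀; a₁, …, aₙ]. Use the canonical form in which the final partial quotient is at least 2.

[77; 1, 1, 4, 1, 2]

2404 = 77·31 + 17, so a_0 = 77
31 = 1·17 + 14, so a_1 = 1
17 = 1·14 + 3, so a_2 = 1
14 = 4·3 + 2, so a_3 = 4
3 = 1·2 + 1, so a_4 = 1
2 = 2·1 + 0, so a_5 = 2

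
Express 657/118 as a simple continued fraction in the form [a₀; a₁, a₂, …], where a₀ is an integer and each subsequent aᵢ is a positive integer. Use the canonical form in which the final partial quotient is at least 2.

[5; 1, 1, 3, 5, 3]

Repeatedly divide and take the remainder:
657 = 5·118 + 67, so a_0 = 5
118 = 1·67 + 51, so a_1 = 1
67 = 1·51 + 16, so a_2 = 1
51 = 3·16 + 3, so a_3 = 3
16 = 5·3 + 1, so a_4 = 5
3 = 3·1 + 0, so a_5 = 3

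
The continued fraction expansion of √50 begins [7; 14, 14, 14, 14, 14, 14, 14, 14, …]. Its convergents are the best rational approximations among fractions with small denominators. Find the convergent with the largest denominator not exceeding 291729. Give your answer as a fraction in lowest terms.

List convergents until the denominator exceeds the bound:
a_0 = 7: 7/1  (≤ bound)
a_1 = 14: 99/14  (≤ bound)
a_2 = 14: 1393/197  (≤ bound)
a_3 = 14: 19601/2772  (≤ bound)
a_4 = 14: 275807/39005  (≤ bound)
a_5 = 14: 3880899/548842  (> 291729, stop)

275807/39005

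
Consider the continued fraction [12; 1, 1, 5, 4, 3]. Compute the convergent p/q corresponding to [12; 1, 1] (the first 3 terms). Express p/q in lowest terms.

25/2

Compute successive convergents:
a_0 = 12: 12/1
a_1 = 1: 13/1
a_2 = 1: 25/2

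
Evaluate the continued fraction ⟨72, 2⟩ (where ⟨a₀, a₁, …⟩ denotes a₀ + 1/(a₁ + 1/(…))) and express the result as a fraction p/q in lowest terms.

145/2

Compute successive convergents:
a_0 = 72: 72/1
a_1 = 2: 145/2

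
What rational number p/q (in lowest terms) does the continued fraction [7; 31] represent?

Start with 31.
7 + 1/(31/1) = 7 + 1/31 = 218/31

218/31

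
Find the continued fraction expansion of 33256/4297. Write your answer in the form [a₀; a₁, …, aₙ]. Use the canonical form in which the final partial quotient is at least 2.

33256 = 7·4297 + 3177, so a_0 = 7
4297 = 1·3177 + 1120, so a_1 = 1
3177 = 2·1120 + 937, so a_2 = 2
1120 = 1·937 + 183, so a_3 = 1
937 = 5·183 + 22, so a_4 = 5
183 = 8·22 + 7, so a_5 = 8
22 = 3·7 + 1, so a_6 = 3
7 = 7·1 + 0, so a_7 = 7

[7; 1, 2, 1, 5, 8, 3, 7]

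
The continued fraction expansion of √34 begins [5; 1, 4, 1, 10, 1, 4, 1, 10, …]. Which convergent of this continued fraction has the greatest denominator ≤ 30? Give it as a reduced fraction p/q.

35/6

List convergents until the denominator exceeds the bound:
a_0 = 5: 5/1  (≤ bound)
a_1 = 1: 6/1  (≤ bound)
a_2 = 4: 29/5  (≤ bound)
a_3 = 1: 35/6  (≤ bound)
a_4 = 10: 379/65  (> 30, stop)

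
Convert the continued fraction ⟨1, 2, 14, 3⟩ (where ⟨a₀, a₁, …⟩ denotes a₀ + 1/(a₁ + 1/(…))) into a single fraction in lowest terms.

Start with 3.
14 + 1/(3/1) = 14 + 1/3 = 43/3
2 + 1/(43/3) = 2 + 3/43 = 89/43
1 + 1/(89/43) = 1 + 43/89 = 132/89

132/89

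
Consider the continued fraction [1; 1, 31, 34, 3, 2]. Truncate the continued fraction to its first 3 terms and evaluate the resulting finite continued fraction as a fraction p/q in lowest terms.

a_0 = 1: 1/1
a_1 = 1: 2/1
a_2 = 31: 63/32

63/32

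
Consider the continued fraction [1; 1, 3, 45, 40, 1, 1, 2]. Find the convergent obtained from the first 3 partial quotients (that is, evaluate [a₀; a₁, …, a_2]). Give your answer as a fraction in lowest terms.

7/4

a_0 = 1: 1/1
a_1 = 1: 2/1
a_2 = 3: 7/4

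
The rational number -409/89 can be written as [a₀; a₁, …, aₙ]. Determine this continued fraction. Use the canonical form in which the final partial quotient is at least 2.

Run the Euclidean algorithm, recording each quotient:
-409 = -5·89 + 36, so a_0 = -5
89 = 2·36 + 17, so a_1 = 2
36 = 2·17 + 2, so a_2 = 2
17 = 8·2 + 1, so a_3 = 8
2 = 2·1 + 0, so a_4 = 2

[-5; 2, 2, 8, 2]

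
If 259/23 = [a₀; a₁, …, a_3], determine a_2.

⌊259/23⌋ = 11, remainder 6
⌊23/6⌋ = 3, remainder 5
⌊6/5⌋ = 1, remainder 1

1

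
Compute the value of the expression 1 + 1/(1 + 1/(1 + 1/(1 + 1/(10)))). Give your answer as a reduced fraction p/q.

53/32

Use the convergent recurrence hₖ = aₖ·hₖ₋₁ + hₖ₋₂ (and likewise for the denominators kₖ):
a_0 = 1: 1/1
a_1 = 1: 2/1
a_2 = 1: 3/2
a_3 = 1: 5/3
a_4 = 10: 53/32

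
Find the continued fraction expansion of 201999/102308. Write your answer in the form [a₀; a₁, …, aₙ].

201999 ÷ 102308 → quotient 1, remainder 99691
102308 ÷ 99691 → quotient 1, remainder 2617
99691 ÷ 2617 → quotient 38, remainder 245
2617 ÷ 245 → quotient 10, remainder 167
245 ÷ 167 → quotient 1, remainder 78
167 ÷ 78 → quotient 2, remainder 11
78 ÷ 11 → quotient 7, remainder 1
11 ÷ 1 → quotient 11, remainder 0

[1; 1, 38, 10, 1, 2, 7, 11]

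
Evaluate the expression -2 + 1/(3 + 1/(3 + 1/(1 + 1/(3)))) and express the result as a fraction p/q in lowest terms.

a_0 = -2: -2/1
a_1 = 3: -5/3
a_2 = 3: -17/10
a_3 = 1: -22/13
a_4 = 3: -83/49

-83/49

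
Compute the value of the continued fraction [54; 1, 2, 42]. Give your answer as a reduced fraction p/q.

a_0 = 54: 54/1
a_1 = 1: 55/1
a_2 = 2: 164/3
a_3 = 42: 6943/127

6943/127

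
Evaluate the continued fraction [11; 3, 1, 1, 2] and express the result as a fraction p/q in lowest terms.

Compute successive convergents:
a_0 = 11: 11/1
a_1 = 3: 34/3
a_2 = 1: 45/4
a_3 = 1: 79/7
a_4 = 2: 203/18

203/18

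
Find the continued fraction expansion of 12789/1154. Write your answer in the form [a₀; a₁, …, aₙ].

12789 ÷ 1154 → quotient 11, remainder 95
1154 ÷ 95 → quotient 12, remainder 14
95 ÷ 14 → quotient 6, remainder 11
14 ÷ 11 → quotient 1, remainder 3
11 ÷ 3 → quotient 3, remainder 2
3 ÷ 2 → quotient 1, remainder 1
2 ÷ 1 → quotient 2, remainder 0

[11; 12, 6, 1, 3, 1, 2]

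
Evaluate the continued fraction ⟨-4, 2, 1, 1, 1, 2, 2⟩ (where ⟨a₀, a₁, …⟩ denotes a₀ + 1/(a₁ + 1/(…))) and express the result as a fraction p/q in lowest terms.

Start with 2.
2 + 1/(2/1) = 2 + 1/2 = 5/2
1 + 1/(5/2) = 1 + 2/5 = 7/5
1 + 1/(7/5) = 1 + 5/7 = 12/7
1 + 1/(12/7) = 1 + 7/12 = 19/12
2 + 1/(19/12) = 2 + 12/19 = 50/19
-4 + 1/(50/19) = -4 + 19/50 = -181/50

-181/50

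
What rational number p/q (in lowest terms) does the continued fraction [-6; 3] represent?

Collapse the nested fraction from the inside out:
Start with 3.
-6 + 1/(3/1) = -6 + 1/3 = -17/3

-17/3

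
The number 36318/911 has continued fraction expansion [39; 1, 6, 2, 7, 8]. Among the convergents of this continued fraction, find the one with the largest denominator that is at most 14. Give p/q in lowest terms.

a_0 = 39: 39/1  (≤ bound)
a_1 = 1: 40/1  (≤ bound)
a_2 = 6: 279/7  (≤ bound)
a_3 = 2: 598/15  (> 14, stop)

279/7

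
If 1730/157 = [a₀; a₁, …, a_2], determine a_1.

1730 ÷ 157 → quotient 11, remainder 3
157 ÷ 3 → quotient 52, remainder 1

52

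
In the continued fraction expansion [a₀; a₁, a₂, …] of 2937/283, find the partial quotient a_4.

Run the Euclidean algorithm, recording each quotient:
⌊2937/283⌋ = 10, remainder 107
⌊283/107⌋ = 2, remainder 69
⌊107/69⌋ = 1, remainder 38
⌊69/38⌋ = 1, remainder 31
⌊38/31⌋ = 1, remainder 7

1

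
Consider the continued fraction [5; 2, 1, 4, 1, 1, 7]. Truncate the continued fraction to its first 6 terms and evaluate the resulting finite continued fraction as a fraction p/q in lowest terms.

Use the convergent recurrence hₖ = aₖ·hₖ₋₁ + hₖ₋₂ (and likewise for the denominators kₖ):
a_0 = 5: 5/1
a_1 = 2: 11/2
a_2 = 1: 16/3
a_3 = 4: 75/14
a_4 = 1: 91/17
a_5 = 1: 166/31

166/31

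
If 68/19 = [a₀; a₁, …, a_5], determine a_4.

1

⌊68/19⌋ = 3, remainder 11
⌊19/11⌋ = 1, remainder 8
⌊11/8⌋ = 1, remainder 3
⌊8/3⌋ = 2, remainder 2
⌊3/2⌋ = 1, remainder 1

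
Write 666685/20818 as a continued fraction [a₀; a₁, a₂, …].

Run the Euclidean algorithm, recording each quotient:
666685 = 32·20818 + 509, so a_0 = 32
20818 = 40·509 + 458, so a_1 = 40
509 = 1·458 + 51, so a_2 = 1
458 = 8·51 + 50, so a_3 = 8
51 = 1·50 + 1, so a_4 = 1
50 = 50·1 + 0, so a_5 = 50

[32; 40, 1, 8, 1, 50]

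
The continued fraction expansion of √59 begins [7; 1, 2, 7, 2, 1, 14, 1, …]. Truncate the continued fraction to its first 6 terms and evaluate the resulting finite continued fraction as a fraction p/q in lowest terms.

Use the convergent recurrence hₖ = aₖ·hₖ₋₁ + hₖ₋₂ (and likewise for the denominators kₖ):
a_0 = 7: 7/1
a_1 = 1: 8/1
a_2 = 2: 23/3
a_3 = 7: 169/22
a_4 = 2: 361/47
a_5 = 1: 530/69

530/69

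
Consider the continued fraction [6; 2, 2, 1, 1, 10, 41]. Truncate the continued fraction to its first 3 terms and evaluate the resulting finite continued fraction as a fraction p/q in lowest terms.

32/5

a_0 = 6: 6/1
a_1 = 2: 13/2
a_2 = 2: 32/5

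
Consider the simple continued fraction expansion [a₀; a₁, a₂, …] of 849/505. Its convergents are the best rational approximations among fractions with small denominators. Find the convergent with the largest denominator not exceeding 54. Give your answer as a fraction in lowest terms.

37/22

a_0 = 1: 1/1  (≤ bound)
a_1 = 1: 2/1  (≤ bound)
a_2 = 2: 5/3  (≤ bound)
a_3 = 7: 37/22  (≤ bound)
a_4 = 3: 116/69  (> 54, stop)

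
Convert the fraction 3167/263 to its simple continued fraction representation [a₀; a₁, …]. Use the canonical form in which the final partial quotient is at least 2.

3167 ÷ 263 → quotient 12, remainder 11
263 ÷ 11 → quotient 23, remainder 10
11 ÷ 10 → quotient 1, remainder 1
10 ÷ 1 → quotient 10, remainder 0

[12; 23, 1, 10]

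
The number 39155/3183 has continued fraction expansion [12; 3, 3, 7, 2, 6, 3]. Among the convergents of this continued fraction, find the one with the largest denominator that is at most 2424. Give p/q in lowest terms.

a_0 = 12: 12/1  (≤ bound)
a_1 = 3: 37/3  (≤ bound)
a_2 = 3: 123/10  (≤ bound)
a_3 = 7: 898/73  (≤ bound)
a_4 = 2: 1919/156  (≤ bound)
a_5 = 6: 12412/1009  (≤ bound)
a_6 = 3: 39155/3183  (> 2424, stop)

12412/1009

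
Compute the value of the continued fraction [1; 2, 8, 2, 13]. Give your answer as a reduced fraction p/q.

Build up convergents one term at a time:
a_0 = 1: 1/1
a_1 = 2: 3/2
a_2 = 8: 25/17
a_3 = 2: 53/36
a_4 = 13: 714/485

714/485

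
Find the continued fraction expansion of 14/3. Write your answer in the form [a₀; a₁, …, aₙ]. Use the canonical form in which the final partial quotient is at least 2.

14 ÷ 3 → quotient 4, remainder 2
3 ÷ 2 → quotient 1, remainder 1
2 ÷ 1 → quotient 2, remainder 0

[4; 1, 2]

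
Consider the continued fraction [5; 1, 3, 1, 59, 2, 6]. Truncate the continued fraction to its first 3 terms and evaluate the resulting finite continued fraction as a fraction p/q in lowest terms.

Compute successive convergents:
a_0 = 5: 5/1
a_1 = 1: 6/1
a_2 = 3: 23/4

23/4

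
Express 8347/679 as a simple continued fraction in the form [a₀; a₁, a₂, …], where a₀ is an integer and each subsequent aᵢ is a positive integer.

[12; 3, 2, 2, 2, 1, 11]

⌊8347/679⌋ = 12, remainder 199
⌊679/199⌋ = 3, remainder 82
⌊199/82⌋ = 2, remainder 35
⌊82/35⌋ = 2, remainder 12
⌊35/12⌋ = 2, remainder 11
⌊12/11⌋ = 1, remainder 1
⌊11/1⌋ = 11, remainder 0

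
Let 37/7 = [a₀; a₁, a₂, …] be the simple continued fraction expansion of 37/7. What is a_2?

37 ÷ 7 → quotient 5, remainder 2
7 ÷ 2 → quotient 3, remainder 1
2 ÷ 1 → quotient 2, remainder 0

2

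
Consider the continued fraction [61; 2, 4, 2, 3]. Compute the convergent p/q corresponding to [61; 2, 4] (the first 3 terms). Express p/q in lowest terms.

a_0 = 61: 61/1
a_1 = 2: 123/2
a_2 = 4: 553/9

553/9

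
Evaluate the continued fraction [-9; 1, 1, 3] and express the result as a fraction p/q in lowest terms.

-59/7

Collapse the nested fraction from the inside out:
Start with 3.
1 + 1/(3/1) = 1 + 1/3 = 4/3
1 + 1/(4/3) = 1 + 3/4 = 7/4
-9 + 1/(7/4) = -9 + 4/7 = -59/7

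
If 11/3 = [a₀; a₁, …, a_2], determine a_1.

1

Apply division with remainder until the remainder is 0:
11 ÷ 3 → quotient 3, remainder 2
3 ÷ 2 → quotient 1, remainder 1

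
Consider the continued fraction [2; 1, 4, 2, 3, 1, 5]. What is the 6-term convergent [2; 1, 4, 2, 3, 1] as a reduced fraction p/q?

a_0 = 2: 2/1
a_1 = 1: 3/1
a_2 = 4: 14/5
a_3 = 2: 31/11
a_4 = 3: 107/38
a_5 = 1: 138/49

138/49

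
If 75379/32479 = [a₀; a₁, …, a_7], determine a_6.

13

75379 ÷ 32479 → quotient 2, remainder 10421
32479 ÷ 10421 → quotient 3, remainder 1216
10421 ÷ 1216 → quotient 8, remainder 693
1216 ÷ 693 → quotient 1, remainder 523
693 ÷ 523 → quotient 1, remainder 170
523 ÷ 170 → quotient 3, remainder 13
170 ÷ 13 → quotient 13, remainder 1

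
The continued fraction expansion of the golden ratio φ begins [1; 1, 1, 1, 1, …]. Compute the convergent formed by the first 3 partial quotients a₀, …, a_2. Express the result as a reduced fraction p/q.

3/2

Start with 1.
1 + 1/(1/1) = 1 + 1/1 = 2/1
1 + 1/(2/1) = 1 + 1/2 = 3/2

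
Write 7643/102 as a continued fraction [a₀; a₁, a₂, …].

[74; 1, 13, 1, 1, 3]

⌊7643/102⌋ = 74, remainder 95
⌊102/95⌋ = 1, remainder 7
⌊95/7⌋ = 13, remainder 4
⌊7/4⌋ = 1, remainder 3
⌊4/3⌋ = 1, remainder 1
⌊3/1⌋ = 3, remainder 0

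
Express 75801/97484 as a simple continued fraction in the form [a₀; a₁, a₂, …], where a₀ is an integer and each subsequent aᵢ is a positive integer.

[0; 1, 3, 2, 60, 14, 1, 11]

75801 ÷ 97484 → quotient 0, remainder 75801
97484 ÷ 75801 → quotient 1, remainder 21683
75801 ÷ 21683 → quotient 3, remainder 10752
21683 ÷ 10752 → quotient 2, remainder 179
10752 ÷ 179 → quotient 60, remainder 12
179 ÷ 12 → quotient 14, remainder 11
12 ÷ 11 → quotient 1, remainder 1
11 ÷ 1 → quotient 11, remainder 0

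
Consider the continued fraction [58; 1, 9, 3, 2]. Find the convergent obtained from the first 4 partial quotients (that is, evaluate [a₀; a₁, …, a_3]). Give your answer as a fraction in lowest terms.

1826/31

Use the convergent recurrence hₖ = aₖ·hₖ₋₁ + hₖ₋₂ (and likewise for the denominators kₖ):
a_0 = 58: 58/1
a_1 = 1: 59/1
a_2 = 9: 589/10
a_3 = 3: 1826/31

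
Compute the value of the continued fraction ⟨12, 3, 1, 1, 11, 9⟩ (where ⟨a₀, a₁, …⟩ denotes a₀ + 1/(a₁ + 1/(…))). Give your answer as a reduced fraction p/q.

Compute successive convergents:
a_0 = 12: 12/1
a_1 = 3: 37/3
a_2 = 1: 49/4
a_3 = 1: 86/7
a_4 = 11: 995/81
a_5 = 9: 9041/736

9041/736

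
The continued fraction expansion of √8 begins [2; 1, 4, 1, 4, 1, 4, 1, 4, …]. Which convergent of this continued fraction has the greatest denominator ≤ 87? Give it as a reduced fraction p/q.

a_0 = 2: 2/1  (≤ bound)
a_1 = 1: 3/1  (≤ bound)
a_2 = 4: 14/5  (≤ bound)
a_3 = 1: 17/6  (≤ bound)
a_4 = 4: 82/29  (≤ bound)
a_5 = 1: 99/35  (≤ bound)
a_6 = 4: 478/169  (> 87, stop)

99/35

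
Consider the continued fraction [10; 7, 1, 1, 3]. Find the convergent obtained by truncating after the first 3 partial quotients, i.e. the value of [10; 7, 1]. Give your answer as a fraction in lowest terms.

81/8

a_0 = 10: 10/1
a_1 = 7: 71/7
a_2 = 1: 81/8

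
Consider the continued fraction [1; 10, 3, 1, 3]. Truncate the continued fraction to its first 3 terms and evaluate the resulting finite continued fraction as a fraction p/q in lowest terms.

Collapse the nested fraction from the inside out:
Start with 3.
10 + 1/(3/1) = 10 + 1/3 = 31/3
1 + 1/(31/3) = 1 + 3/31 = 34/31

34/31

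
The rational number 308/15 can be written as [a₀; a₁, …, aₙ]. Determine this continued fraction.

[20; 1, 1, 7]

Apply division with remainder until the remainder is 0:
308 ÷ 15 → quotient 20, remainder 8
15 ÷ 8 → quotient 1, remainder 7
8 ÷ 7 → quotient 1, remainder 1
7 ÷ 1 → quotient 7, remainder 0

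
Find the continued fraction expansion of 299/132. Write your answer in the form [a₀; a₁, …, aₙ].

[2; 3, 1, 3, 2, 1, 2]

⌊299/132⌋ = 2, remainder 35
⌊132/35⌋ = 3, remainder 27
⌊35/27⌋ = 1, remainder 8
⌊27/8⌋ = 3, remainder 3
⌊8/3⌋ = 2, remainder 2
⌊3/2⌋ = 1, remainder 1
⌊2/1⌋ = 2, remainder 0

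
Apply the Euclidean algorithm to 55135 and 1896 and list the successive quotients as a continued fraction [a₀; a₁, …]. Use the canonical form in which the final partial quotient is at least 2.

[29; 12, 1, 1, 3, 1, 16]

55135 = 29·1896 + 151, so a_0 = 29
1896 = 12·151 + 84, so a_1 = 12
151 = 1·84 + 67, so a_2 = 1
84 = 1·67 + 17, so a_3 = 1
67 = 3·17 + 16, so a_4 = 3
17 = 1·16 + 1, so a_5 = 1
16 = 16·1 + 0, so a_6 = 16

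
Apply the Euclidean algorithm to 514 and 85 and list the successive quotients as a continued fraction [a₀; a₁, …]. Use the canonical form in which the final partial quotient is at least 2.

⌊514/85⌋ = 6, remainder 4
⌊85/4⌋ = 21, remainder 1
⌊4/1⌋ = 4, remainder 0

[6; 21, 4]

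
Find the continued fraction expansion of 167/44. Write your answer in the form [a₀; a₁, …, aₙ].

[3; 1, 3, 1, 8]

⌊167/44⌋ = 3, remainder 35
⌊44/35⌋ = 1, remainder 9
⌊35/9⌋ = 3, remainder 8
⌊9/8⌋ = 1, remainder 1
⌊8/1⌋ = 8, remainder 0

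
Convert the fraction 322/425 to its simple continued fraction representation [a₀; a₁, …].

Apply division with remainder until the remainder is 0:
322 = 0·425 + 322, so a_0 = 0
425 = 1·322 + 103, so a_1 = 1
322 = 3·103 + 13, so a_2 = 3
103 = 7·13 + 12, so a_3 = 7
13 = 1·12 + 1, so a_4 = 1
12 = 12·1 + 0, so a_5 = 12

[0; 1, 3, 7, 1, 12]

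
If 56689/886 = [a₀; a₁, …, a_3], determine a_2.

Repeatedly divide and take the remainder:
56689 = 63·886 + 871, so a_0 = 63
886 = 1·871 + 15, so a_1 = 1
871 = 58·15 + 1, so a_2 = 58

58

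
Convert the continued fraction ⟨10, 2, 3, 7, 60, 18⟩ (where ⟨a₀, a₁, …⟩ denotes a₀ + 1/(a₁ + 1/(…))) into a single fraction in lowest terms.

576406/55257

Start with 18.
60 + 1/(18/1) = 60 + 1/18 = 1081/18
7 + 1/(1081/18) = 7 + 18/1081 = 7585/1081
3 + 1/(7585/1081) = 3 + 1081/7585 = 23836/7585
2 + 1/(23836/7585) = 2 + 7585/23836 = 55257/23836
10 + 1/(55257/23836) = 10 + 23836/55257 = 576406/55257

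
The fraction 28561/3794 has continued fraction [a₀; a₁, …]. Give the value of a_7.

7

28561 = 7·3794 + 2003, so a_0 = 7
3794 = 1·2003 + 1791, so a_1 = 1
2003 = 1·1791 + 212, so a_2 = 1
1791 = 8·212 + 95, so a_3 = 8
212 = 2·95 + 22, so a_4 = 2
95 = 4·22 + 7, so a_5 = 4
22 = 3·7 + 1, so a_6 = 3
7 = 7·1 + 0, so a_7 = 7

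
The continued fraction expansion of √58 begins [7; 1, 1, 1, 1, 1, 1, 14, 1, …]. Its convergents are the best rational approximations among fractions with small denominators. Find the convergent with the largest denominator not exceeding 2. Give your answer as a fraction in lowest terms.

15/2

a_0 = 7: 7/1  (≤ bound)
a_1 = 1: 8/1  (≤ bound)
a_2 = 1: 15/2  (≤ bound)
a_3 = 1: 23/3  (> 2, stop)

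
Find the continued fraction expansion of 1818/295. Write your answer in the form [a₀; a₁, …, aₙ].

[6; 6, 6, 1, 6]

Run the Euclidean algorithm, recording each quotient:
1818 ÷ 295 → quotient 6, remainder 48
295 ÷ 48 → quotient 6, remainder 7
48 ÷ 7 → quotient 6, remainder 6
7 ÷ 6 → quotient 1, remainder 1
6 ÷ 1 → quotient 6, remainder 0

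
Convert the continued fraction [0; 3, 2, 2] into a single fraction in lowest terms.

Collapse the nested fraction from the inside out:
Start with 2.
2 + 1/(2/1) = 2 + 1/2 = 5/2
3 + 1/(5/2) = 3 + 2/5 = 17/5
0 + 1/(17/5) = 0 + 5/17 = 5/17

5/17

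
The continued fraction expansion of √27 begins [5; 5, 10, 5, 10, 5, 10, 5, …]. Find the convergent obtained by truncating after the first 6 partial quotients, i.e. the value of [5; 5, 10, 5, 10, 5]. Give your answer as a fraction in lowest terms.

Start with 5.
10 + 1/(5/1) = 10 + 1/5 = 51/5
5 + 1/(51/5) = 5 + 5/51 = 260/51
10 + 1/(260/51) = 10 + 51/260 = 2651/260
5 + 1/(2651/260) = 5 + 260/2651 = 13515/2651
5 + 1/(13515/2651) = 5 + 2651/13515 = 70226/13515

70226/13515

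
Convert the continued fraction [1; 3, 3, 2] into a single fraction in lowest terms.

Build up convergents one term at a time:
a_0 = 1: 1/1
a_1 = 3: 4/3
a_2 = 3: 13/10
a_3 = 2: 30/23

30/23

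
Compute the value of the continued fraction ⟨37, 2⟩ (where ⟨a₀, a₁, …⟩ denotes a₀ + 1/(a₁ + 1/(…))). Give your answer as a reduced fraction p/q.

Compute successive convergents:
a_0 = 37: 37/1
a_1 = 2: 75/2

75/2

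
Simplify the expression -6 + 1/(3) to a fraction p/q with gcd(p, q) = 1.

-17/3

Start with 3.
-6 + 1/(3/1) = -6 + 1/3 = -17/3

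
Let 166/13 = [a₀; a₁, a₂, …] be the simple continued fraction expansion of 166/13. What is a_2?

166 ÷ 13 → quotient 12, remainder 10
13 ÷ 10 → quotient 1, remainder 3
10 ÷ 3 → quotient 3, remainder 1

3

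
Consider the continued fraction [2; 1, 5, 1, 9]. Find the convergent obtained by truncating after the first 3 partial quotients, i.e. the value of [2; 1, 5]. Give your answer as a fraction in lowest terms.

a_0 = 2: 2/1
a_1 = 1: 3/1
a_2 = 5: 17/6

17/6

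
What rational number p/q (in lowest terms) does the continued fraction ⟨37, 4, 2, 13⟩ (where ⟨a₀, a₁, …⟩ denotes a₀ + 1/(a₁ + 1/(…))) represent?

Collapse the nested fraction from the inside out:
Start with 13.
2 + 1/(13/1) = 2 + 1/13 = 27/13
4 + 1/(27/13) = 4 + 13/27 = 121/27
37 + 1/(121/27) = 37 + 27/121 = 4504/121

4504/121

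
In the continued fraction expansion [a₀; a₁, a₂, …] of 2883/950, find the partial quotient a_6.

2883 ÷ 950 → quotient 3, remainder 33
950 ÷ 33 → quotient 28, remainder 26
33 ÷ 26 → quotient 1, remainder 7
26 ÷ 7 → quotient 3, remainder 5
7 ÷ 5 → quotient 1, remainder 2
5 ÷ 2 → quotient 2, remainder 1
2 ÷ 1 → quotient 2, remainder 0

2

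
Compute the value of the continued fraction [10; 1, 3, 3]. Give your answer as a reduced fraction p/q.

140/13

Start with 3.
3 + 1/(3/1) = 3 + 1/3 = 10/3
1 + 1/(10/3) = 1 + 3/10 = 13/10
10 + 1/(13/10) = 10 + 10/13 = 140/13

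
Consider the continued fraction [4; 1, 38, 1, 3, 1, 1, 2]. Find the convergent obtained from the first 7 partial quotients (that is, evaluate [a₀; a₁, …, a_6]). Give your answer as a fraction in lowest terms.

a_0 = 4: 4/1
a_1 = 1: 5/1
a_2 = 38: 194/39
a_3 = 1: 199/40
a_4 = 3: 791/159
a_5 = 1: 990/199
a_6 = 1: 1781/358

1781/358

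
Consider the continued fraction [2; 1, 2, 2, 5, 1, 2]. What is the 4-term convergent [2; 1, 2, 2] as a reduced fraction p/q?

19/7

Start with 2.
2 + 1/(2/1) = 2 + 1/2 = 5/2
1 + 1/(5/2) = 1 + 2/5 = 7/5
2 + 1/(7/5) = 2 + 5/7 = 19/7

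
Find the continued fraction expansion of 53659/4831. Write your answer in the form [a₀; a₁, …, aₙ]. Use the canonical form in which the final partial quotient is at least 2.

[11; 9, 3, 15, 2, 1, 3]

53659 ÷ 4831 → quotient 11, remainder 518
4831 ÷ 518 → quotient 9, remainder 169
518 ÷ 169 → quotient 3, remainder 11
169 ÷ 11 → quotient 15, remainder 4
11 ÷ 4 → quotient 2, remainder 3
4 ÷ 3 → quotient 1, remainder 1
3 ÷ 1 → quotient 3, remainder 0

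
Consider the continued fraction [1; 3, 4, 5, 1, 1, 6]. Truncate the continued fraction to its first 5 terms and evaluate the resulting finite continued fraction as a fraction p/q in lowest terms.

a_0 = 1: 1/1
a_1 = 3: 4/3
a_2 = 4: 17/13
a_3 = 5: 89/68
a_4 = 1: 106/81

106/81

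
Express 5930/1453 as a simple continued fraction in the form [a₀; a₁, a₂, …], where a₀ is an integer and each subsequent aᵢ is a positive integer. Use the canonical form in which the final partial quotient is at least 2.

5930 ÷ 1453 → quotient 4, remainder 118
1453 ÷ 118 → quotient 12, remainder 37
118 ÷ 37 → quotient 3, remainder 7
37 ÷ 7 → quotient 5, remainder 2
7 ÷ 2 → quotient 3, remainder 1
2 ÷ 1 → quotient 2, remainder 0

[4; 12, 3, 5, 3, 2]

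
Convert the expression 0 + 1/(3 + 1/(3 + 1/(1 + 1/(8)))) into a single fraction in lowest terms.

35/114

Build up convergents one term at a time:
a_0 = 0: 0/1
a_1 = 3: 1/3
a_2 = 3: 3/10
a_3 = 1: 4/13
a_4 = 8: 35/114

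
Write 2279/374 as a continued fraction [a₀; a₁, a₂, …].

Run the Euclidean algorithm, recording each quotient:
⌊2279/374⌋ = 6, remainder 35
⌊374/35⌋ = 10, remainder 24
⌊35/24⌋ = 1, remainder 11
⌊24/11⌋ = 2, remainder 2
⌊11/2⌋ = 5, remainder 1
⌊2/1⌋ = 2, remainder 0

[6; 10, 1, 2, 5, 2]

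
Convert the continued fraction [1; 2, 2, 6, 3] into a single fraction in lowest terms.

142/101

a_0 = 1: 1/1
a_1 = 2: 3/2
a_2 = 2: 7/5
a_3 = 6: 45/32
a_4 = 3: 142/101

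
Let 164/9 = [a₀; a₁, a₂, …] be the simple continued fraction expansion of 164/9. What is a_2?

164 ÷ 9 → quotient 18, remainder 2
9 ÷ 2 → quotient 4, remainder 1
2 ÷ 1 → quotient 2, remainder 0

2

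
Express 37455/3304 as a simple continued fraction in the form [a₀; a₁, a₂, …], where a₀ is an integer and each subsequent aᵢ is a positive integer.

37455 ÷ 3304 → quotient 11, remainder 1111
3304 ÷ 1111 → quotient 2, remainder 1082
1111 ÷ 1082 → quotient 1, remainder 29
1082 ÷ 29 → quotient 37, remainder 9
29 ÷ 9 → quotient 3, remainder 2
9 ÷ 2 → quotient 4, remainder 1
2 ÷ 1 → quotient 2, remainder 0

[11; 2, 1, 37, 3, 4, 2]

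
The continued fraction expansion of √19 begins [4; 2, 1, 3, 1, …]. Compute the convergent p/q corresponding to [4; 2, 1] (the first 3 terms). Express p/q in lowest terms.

a_0 = 4: 4/1
a_1 = 2: 9/2
a_2 = 1: 13/3

13/3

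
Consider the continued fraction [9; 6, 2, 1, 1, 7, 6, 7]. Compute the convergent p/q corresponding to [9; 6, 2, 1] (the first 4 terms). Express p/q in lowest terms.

Start with 1.
2 + 1/(1/1) = 2 + 1/1 = 3/1
6 + 1/(3/1) = 6 + 1/3 = 19/3
9 + 1/(19/3) = 9 + 3/19 = 174/19

174/19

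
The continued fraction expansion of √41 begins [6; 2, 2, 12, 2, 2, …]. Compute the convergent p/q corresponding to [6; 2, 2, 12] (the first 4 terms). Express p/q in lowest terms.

Start with 12.
2 + 1/(12/1) = 2 + 1/12 = 25/12
2 + 1/(25/12) = 2 + 12/25 = 62/25
6 + 1/(62/25) = 6 + 25/62 = 397/62

397/62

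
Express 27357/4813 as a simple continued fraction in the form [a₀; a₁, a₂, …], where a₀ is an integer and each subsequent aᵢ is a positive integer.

[5; 1, 2, 6, 11, 1, 9, 2]

Repeatedly divide and take the remainder:
27357 ÷ 4813 → quotient 5, remainder 3292
4813 ÷ 3292 → quotient 1, remainder 1521
3292 ÷ 1521 → quotient 2, remainder 250
1521 ÷ 250 → quotient 6, remainder 21
250 ÷ 21 → quotient 11, remainder 19
21 ÷ 19 → quotient 1, remainder 2
19 ÷ 2 → quotient 9, remainder 1
2 ÷ 1 → quotient 2, remainder 0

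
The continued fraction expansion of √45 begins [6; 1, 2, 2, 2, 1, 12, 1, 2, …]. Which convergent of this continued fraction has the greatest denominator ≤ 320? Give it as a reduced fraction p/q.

a_0 = 6: 6/1  (≤ bound)
a_1 = 1: 7/1  (≤ bound)
a_2 = 2: 20/3  (≤ bound)
a_3 = 2: 47/7  (≤ bound)
a_4 = 2: 114/17  (≤ bound)
a_5 = 1: 161/24  (≤ bound)
a_6 = 12: 2046/305  (≤ bound)
a_7 = 1: 2207/329  (> 320, stop)

2046/305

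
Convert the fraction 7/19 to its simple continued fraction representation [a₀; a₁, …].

[0; 2, 1, 2, 2]

Apply division with remainder until the remainder is 0:
⌊7/19⌋ = 0, remainder 7
⌊19/7⌋ = 2, remainder 5
⌊7/5⌋ = 1, remainder 2
⌊5/2⌋ = 2, remainder 1
⌊2/1⌋ = 2, remainder 0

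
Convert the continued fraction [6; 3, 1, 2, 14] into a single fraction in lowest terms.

991/158

a_0 = 6: 6/1
a_1 = 3: 19/3
a_2 = 1: 25/4
a_3 = 2: 69/11
a_4 = 14: 991/158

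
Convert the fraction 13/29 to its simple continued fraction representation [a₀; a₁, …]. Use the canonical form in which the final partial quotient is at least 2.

Apply division with remainder until the remainder is 0:
13 ÷ 29 → quotient 0, remainder 13
29 ÷ 13 → quotient 2, remainder 3
13 ÷ 3 → quotient 4, remainder 1
3 ÷ 1 → quotient 3, remainder 0

[0; 2, 4, 3]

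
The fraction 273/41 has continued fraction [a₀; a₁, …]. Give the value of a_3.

Repeatedly divide and take the remainder:
273 = 6·41 + 27, so a_0 = 6
41 = 1·27 + 14, so a_1 = 1
27 = 1·14 + 13, so a_2 = 1
14 = 1·13 + 1, so a_3 = 1

1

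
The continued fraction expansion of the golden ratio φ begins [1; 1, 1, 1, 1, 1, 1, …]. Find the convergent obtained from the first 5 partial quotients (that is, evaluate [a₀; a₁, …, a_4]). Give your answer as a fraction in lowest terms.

Collapse the nested fraction from the inside out:
Start with 1.
1 + 1/(1/1) = 1 + 1/1 = 2/1
1 + 1/(2/1) = 1 + 1/2 = 3/2
1 + 1/(3/2) = 1 + 2/3 = 5/3
1 + 1/(5/3) = 1 + 3/5 = 8/5

8/5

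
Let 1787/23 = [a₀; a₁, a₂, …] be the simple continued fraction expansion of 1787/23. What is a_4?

2

Repeatedly divide and take the remainder:
1787 ÷ 23 → quotient 77, remainder 16
23 ÷ 16 → quotient 1, remainder 7
16 ÷ 7 → quotient 2, remainder 2
7 ÷ 2 → quotient 3, remainder 1
2 ÷ 1 → quotient 2, remainder 0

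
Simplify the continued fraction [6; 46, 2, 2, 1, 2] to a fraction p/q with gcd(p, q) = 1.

Start with 2.
1 + 1/(2/1) = 1 + 1/2 = 3/2
2 + 1/(3/2) = 2 + 2/3 = 8/3
2 + 1/(8/3) = 2 + 3/8 = 19/8
46 + 1/(19/8) = 46 + 8/19 = 882/19
6 + 1/(882/19) = 6 + 19/882 = 5311/882

5311/882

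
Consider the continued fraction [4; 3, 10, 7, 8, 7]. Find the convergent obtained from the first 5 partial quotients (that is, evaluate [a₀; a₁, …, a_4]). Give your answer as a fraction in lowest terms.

7742/1791

Start with 8.
7 + 1/(8/1) = 7 + 1/8 = 57/8
10 + 1/(57/8) = 10 + 8/57 = 578/57
3 + 1/(578/57) = 3 + 57/578 = 1791/578
4 + 1/(1791/578) = 4 + 578/1791 = 7742/1791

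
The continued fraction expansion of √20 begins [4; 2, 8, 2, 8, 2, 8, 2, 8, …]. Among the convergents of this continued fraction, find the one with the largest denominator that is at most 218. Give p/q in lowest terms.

a_0 = 4: 4/1  (≤ bound)
a_1 = 2: 9/2  (≤ bound)
a_2 = 8: 76/17  (≤ bound)
a_3 = 2: 161/36  (≤ bound)
a_4 = 8: 1364/305  (> 218, stop)

161/36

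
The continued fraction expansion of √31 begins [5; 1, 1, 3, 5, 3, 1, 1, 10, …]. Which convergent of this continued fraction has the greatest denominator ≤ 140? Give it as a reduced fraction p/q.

657/118

a_0 = 5: 5/1  (≤ bound)
a_1 = 1: 6/1  (≤ bound)
a_2 = 1: 11/2  (≤ bound)
a_3 = 3: 39/7  (≤ bound)
a_4 = 5: 206/37  (≤ bound)
a_5 = 3: 657/118  (≤ bound)
a_6 = 1: 863/155  (> 140, stop)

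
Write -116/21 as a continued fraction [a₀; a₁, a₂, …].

-116 = -6·21 + 10, so a_0 = -6
21 = 2·10 + 1, so a_1 = 2
10 = 10·1 + 0, so a_2 = 10

[-6; 2, 10]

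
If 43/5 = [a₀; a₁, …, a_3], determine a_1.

1

⌊43/5⌋ = 8, remainder 3
⌊5/3⌋ = 1, remainder 2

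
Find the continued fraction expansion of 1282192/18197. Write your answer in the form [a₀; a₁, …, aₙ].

1282192 ÷ 18197 → quotient 70, remainder 8402
18197 ÷ 8402 → quotient 2, remainder 1393
8402 ÷ 1393 → quotient 6, remainder 44
1393 ÷ 44 → quotient 31, remainder 29
44 ÷ 29 → quotient 1, remainder 15
29 ÷ 15 → quotient 1, remainder 14
15 ÷ 14 → quotient 1, remainder 1
14 ÷ 1 → quotient 14, remainder 0

[70; 2, 6, 31, 1, 1, 1, 14]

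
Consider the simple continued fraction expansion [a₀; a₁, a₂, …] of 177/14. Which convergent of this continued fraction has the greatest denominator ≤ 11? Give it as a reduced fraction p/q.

38/3

a_0 = 12: 12/1  (≤ bound)
a_1 = 1: 13/1  (≤ bound)
a_2 = 1: 25/2  (≤ bound)
a_3 = 1: 38/3  (≤ bound)
a_4 = 4: 177/14  (> 11, stop)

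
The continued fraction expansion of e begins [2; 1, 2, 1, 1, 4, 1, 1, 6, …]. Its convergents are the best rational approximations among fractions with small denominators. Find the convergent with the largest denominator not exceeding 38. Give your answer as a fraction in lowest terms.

a_0 = 2: 2/1  (≤ bound)
a_1 = 1: 3/1  (≤ bound)
a_2 = 2: 8/3  (≤ bound)
a_3 = 1: 11/4  (≤ bound)
a_4 = 1: 19/7  (≤ bound)
a_5 = 4: 87/32  (≤ bound)
a_6 = 1: 106/39  (> 38, stop)

87/32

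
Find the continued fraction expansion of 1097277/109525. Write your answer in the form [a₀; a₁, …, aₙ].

⌊1097277/109525⌋ = 10, remainder 2027
⌊109525/2027⌋ = 54, remainder 67
⌊2027/67⌋ = 30, remainder 17
⌊67/17⌋ = 3, remainder 16
⌊17/16⌋ = 1, remainder 1
⌊16/1⌋ = 16, remainder 0

[10; 54, 30, 3, 1, 16]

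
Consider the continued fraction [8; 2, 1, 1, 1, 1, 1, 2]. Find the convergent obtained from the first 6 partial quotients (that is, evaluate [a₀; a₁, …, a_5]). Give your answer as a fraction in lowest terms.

Start with 1.
1 + 1/(1/1) = 1 + 1/1 = 2/1
1 + 1/(2/1) = 1 + 1/2 = 3/2
1 + 1/(3/2) = 1 + 2/3 = 5/3
2 + 1/(5/3) = 2 + 3/5 = 13/5
8 + 1/(13/5) = 8 + 5/13 = 109/13

109/13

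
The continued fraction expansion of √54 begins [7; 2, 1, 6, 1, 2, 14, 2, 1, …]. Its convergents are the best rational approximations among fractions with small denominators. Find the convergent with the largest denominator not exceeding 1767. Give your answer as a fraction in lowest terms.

a_0 = 7: 7/1  (≤ bound)
a_1 = 2: 15/2  (≤ bound)
a_2 = 1: 22/3  (≤ bound)
a_3 = 6: 147/20  (≤ bound)
a_4 = 1: 169/23  (≤ bound)
a_5 = 2: 485/66  (≤ bound)
a_6 = 14: 6959/947  (≤ bound)
a_7 = 2: 14403/1960  (> 1767, stop)

6959/947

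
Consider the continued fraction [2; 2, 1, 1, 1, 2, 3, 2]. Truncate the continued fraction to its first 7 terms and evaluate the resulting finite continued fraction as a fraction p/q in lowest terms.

169/71

Use the convergent recurrence hₖ = aₖ·hₖ₋₁ + hₖ₋₂ (and likewise for the denominators kₖ):
a_0 = 2: 2/1
a_1 = 2: 5/2
a_2 = 1: 7/3
a_3 = 1: 12/5
a_4 = 1: 19/8
a_5 = 2: 50/21
a_6 = 3: 169/71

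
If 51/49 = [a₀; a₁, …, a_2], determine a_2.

2

51 ÷ 49 → quotient 1, remainder 2
49 ÷ 2 → quotient 24, remainder 1
2 ÷ 1 → quotient 2, remainder 0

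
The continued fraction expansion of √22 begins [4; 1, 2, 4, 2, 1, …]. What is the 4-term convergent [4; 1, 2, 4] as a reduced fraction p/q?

a_0 = 4: 4/1
a_1 = 1: 5/1
a_2 = 2: 14/3
a_3 = 4: 61/13

61/13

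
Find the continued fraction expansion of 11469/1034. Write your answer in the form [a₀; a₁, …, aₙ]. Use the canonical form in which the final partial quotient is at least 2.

11469 = 11·1034 + 95, so a_0 = 11
1034 = 10·95 + 84, so a_1 = 10
95 = 1·84 + 11, so a_2 = 1
84 = 7·11 + 7, so a_3 = 7
11 = 1·7 + 4, so a_4 = 1
7 = 1·4 + 3, so a_5 = 1
4 = 1·3 + 1, so a_6 = 1
3 = 3·1 + 0, so a_7 = 3

[11; 10, 1, 7, 1, 1, 1, 3]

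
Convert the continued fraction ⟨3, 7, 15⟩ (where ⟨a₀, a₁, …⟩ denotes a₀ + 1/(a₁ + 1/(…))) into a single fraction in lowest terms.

a_0 = 3: 3/1
a_1 = 7: 22/7
a_2 = 15: 333/106

333/106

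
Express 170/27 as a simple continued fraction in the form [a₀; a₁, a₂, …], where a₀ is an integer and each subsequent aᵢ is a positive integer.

⌊170/27⌋ = 6, remainder 8
⌊27/8⌋ = 3, remainder 3
⌊8/3⌋ = 2, remainder 2
⌊3/2⌋ = 1, remainder 1
⌊2/1⌋ = 2, remainder 0

[6; 3, 2, 1, 2]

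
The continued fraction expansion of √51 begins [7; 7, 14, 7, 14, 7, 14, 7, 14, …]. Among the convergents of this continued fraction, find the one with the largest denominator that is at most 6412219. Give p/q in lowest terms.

7068593/989801

List convergents until the denominator exceeds the bound:
a_0 = 7: 7/1  (≤ bound)
a_1 = 7: 50/7  (≤ bound)
a_2 = 14: 707/99  (≤ bound)
a_3 = 7: 4999/700  (≤ bound)
a_4 = 14: 70693/9899  (≤ bound)
a_5 = 7: 499850/69993  (≤ bound)
a_6 = 14: 7068593/989801  (≤ bound)
a_7 = 7: 49980001/6998600  (> 6412219, stop)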